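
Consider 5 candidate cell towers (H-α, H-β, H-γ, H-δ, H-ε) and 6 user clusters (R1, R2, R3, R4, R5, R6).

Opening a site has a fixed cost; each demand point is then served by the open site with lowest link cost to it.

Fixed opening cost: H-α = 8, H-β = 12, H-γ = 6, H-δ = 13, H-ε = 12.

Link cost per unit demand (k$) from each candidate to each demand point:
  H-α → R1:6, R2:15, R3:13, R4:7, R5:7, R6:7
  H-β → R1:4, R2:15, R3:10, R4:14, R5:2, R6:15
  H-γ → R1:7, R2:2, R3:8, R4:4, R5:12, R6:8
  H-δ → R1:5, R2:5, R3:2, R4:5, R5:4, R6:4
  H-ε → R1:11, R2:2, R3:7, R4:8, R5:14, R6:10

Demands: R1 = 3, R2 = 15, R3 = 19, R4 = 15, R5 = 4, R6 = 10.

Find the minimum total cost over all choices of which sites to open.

Open {H-γ, H-δ}: assign each demand point to its cheapest open site.
  R1→H-δ 3×5=15, R2→H-γ 15×2=30, R3→H-δ 19×2=38, R4→H-γ 15×4=60, R5→H-δ 4×4=16, R6→H-δ 10×4=40
  link cost 199, fixed 19 → total 218.
Compare {H-β, H-γ, H-δ}: link cost 188 + fixed 31 = 219.
Compare {H-α, H-γ, H-δ}: link cost 199 + fixed 27 = 226.
Compare {H-α, H-β, H-γ, H-δ}: link cost 188 + fixed 39 = 227.
All other subsets cost ≥ 219. Minimum total cost: 218.

218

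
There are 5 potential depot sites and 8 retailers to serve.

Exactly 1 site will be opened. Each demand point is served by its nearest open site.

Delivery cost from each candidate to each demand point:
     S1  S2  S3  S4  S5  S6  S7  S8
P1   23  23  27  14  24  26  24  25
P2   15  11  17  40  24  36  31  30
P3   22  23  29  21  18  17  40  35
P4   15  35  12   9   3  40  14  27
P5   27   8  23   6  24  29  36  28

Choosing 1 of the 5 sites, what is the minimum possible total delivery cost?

Open {P4}.
  S1→P4 15, S2→P4 35, S3→P4 12, S4→P4 9, S5→P4 3, S6→P4 40, S7→P4 14, S8→P4 27  ⇒ total 155.
Compare {P5}: total 181.
Compare {P1}: total 186.
No size-1 selection does better; minimum is 155.

155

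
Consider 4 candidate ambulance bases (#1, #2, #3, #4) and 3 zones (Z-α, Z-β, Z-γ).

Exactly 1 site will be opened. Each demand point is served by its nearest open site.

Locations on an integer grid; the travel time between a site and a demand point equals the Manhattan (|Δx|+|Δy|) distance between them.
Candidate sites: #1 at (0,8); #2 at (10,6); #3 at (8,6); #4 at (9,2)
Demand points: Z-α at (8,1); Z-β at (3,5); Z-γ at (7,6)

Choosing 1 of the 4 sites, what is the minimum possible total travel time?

Open {#3}.
  Z-α→#3 5, Z-β→#3 6, Z-γ→#3 1  ⇒ total 12.
Compare {#4}: total 17.
Compare {#2}: total 18.
No size-1 selection does better; minimum is 12.

12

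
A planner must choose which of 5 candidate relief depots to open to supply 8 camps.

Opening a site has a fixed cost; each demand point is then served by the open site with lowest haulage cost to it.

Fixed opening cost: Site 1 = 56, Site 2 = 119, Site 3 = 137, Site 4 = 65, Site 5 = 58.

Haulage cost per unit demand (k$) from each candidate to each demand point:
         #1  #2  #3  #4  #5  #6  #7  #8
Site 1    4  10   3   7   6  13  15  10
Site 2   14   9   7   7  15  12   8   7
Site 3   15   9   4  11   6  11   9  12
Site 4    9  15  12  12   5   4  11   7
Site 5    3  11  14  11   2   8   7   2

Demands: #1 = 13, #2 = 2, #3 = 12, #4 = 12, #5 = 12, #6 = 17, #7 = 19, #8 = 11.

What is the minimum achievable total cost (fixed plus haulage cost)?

605

Open {Site 1, Site 4, Site 5}: assign each demand point to its cheapest open site.
  #1→Site 5 13×3=39, #2→Site 1 2×10=20, #3→Site 1 12×3=36, #4→Site 1 12×7=84, #5→Site 5 12×2=24, #6→Site 4 17×4=68, #7→Site 5 19×7=133, #8→Site 5 11×2=22
  haulage cost 426, fixed 179 → total 605.
Compare {Site 1, Site 5}: haulage cost 494 + fixed 114 = 608.
Compare {Site 4, Site 5}: haulage cost 584 + fixed 123 = 707.
Compare {Site 2, Site 4, Site 5}: haulage cost 472 + fixed 242 = 714.
All other subsets cost ≥ 608. Minimum total cost: 605.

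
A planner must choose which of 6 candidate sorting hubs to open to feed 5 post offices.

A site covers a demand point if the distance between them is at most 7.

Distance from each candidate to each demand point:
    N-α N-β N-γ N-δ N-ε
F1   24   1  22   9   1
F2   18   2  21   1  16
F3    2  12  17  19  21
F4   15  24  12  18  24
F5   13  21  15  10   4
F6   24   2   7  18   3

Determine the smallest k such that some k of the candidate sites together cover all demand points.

3

Coverage sets (demand points within 7 of each site):
  F1: {N-β, N-ε}
  F2: {N-β, N-δ}
  F3: {N-α}
  F4: {}
  F5: {N-ε}
  F6: {N-β, N-γ, N-ε}
No 2 sites suffice: every size-2 union leaves at least one demand point uncovered.
But {F2, F3, F6} covers everything, so the minimum is 3.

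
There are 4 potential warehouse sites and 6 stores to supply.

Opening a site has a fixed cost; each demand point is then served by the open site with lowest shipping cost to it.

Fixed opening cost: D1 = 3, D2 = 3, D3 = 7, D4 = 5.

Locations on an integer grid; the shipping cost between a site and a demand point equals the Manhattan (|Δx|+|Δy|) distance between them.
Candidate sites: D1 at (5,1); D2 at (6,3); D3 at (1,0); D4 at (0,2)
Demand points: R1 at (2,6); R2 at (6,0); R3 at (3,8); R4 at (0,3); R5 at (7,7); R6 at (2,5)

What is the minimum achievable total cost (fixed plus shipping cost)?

Open {D2, D4}: assign each demand point to its cheapest open site.
  R1→D4 6, R2→D2 3, R3→D2 8, R4→D4 1, R5→D2 5, R6→D4 5
  shipping cost 28, fixed 8 → total 36.
Compare {D2}: shipping cost 35 + fixed 3 = 38.
Compare {D1, D2, D4}: shipping cost 27 + fixed 11 = 38.
Compare {D1, D4}: shipping cost 31 + fixed 8 = 39.
All other subsets cost ≥ 38. Minimum total cost: 36.

36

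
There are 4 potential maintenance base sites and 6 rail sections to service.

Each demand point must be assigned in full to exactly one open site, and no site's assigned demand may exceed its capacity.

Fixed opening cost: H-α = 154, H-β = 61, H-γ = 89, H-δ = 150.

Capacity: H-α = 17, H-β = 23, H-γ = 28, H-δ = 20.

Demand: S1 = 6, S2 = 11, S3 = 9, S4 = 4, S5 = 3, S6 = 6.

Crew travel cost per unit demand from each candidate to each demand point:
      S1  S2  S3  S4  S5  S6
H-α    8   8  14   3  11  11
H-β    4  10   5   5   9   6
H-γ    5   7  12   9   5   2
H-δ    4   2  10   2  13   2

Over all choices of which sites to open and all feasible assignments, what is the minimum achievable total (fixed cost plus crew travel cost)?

343

Open {H-β, H-γ}; cheapest assignment that respects the capacities:
  H-β (cap 23, load 19): S1, S3, S4 — cost 6×4 + 9×5 + 4×5 = 89
  H-γ (cap 28, load 20): S2, S5, S6 — cost 11×7 + 3×5 + 6×2 = 104
  Shipping 193, fixed 150 → total 343.
  Any other capacity-feasible assignment to {H-β, H-γ} ships for at least 193.
Compare {H-β, H-δ}: its best feasible assignment gives total 361.
Compare {H-β, H-γ, H-δ}: its best feasible assignment gives total 426.
Every other set of open sites that can feasibly serve all demand totals ≥ 361 even under its best assignment. Minimum: 343.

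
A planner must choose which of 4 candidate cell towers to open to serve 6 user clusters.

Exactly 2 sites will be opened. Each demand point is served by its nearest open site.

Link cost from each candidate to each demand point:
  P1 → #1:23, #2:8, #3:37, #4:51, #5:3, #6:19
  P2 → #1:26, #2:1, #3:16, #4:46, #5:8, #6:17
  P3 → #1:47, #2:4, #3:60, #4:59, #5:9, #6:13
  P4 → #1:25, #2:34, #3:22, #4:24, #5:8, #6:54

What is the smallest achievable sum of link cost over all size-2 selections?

Open {P2, P4}.
  #1→P4 25, #2→P2 1, #3→P2 16, #4→P4 24, #5→P2 8, #6→P2 17  ⇒ total 91.
Compare {P3, P4}: total 96.
Compare {P1, P4}: total 99.
No size-2 selection does better; minimum is 91.

91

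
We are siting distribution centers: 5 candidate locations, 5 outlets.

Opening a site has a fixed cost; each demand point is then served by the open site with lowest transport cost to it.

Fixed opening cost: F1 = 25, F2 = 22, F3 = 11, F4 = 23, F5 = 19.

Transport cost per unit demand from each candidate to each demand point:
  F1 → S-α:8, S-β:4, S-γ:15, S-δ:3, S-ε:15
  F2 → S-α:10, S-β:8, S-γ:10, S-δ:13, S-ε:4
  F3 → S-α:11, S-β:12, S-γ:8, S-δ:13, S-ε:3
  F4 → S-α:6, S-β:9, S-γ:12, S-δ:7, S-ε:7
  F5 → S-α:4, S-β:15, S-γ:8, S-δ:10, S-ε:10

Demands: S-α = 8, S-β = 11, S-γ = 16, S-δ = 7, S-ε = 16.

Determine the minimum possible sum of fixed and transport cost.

Open {F1, F3, F5}: assign each demand point to its cheapest open site.
  S-α→F5 8×4=32, S-β→F1 11×4=44, S-γ→F3 16×8=128, S-δ→F1 7×3=21, S-ε→F3 16×3=48
  transport cost 273, fixed 55 → total 328.
Compare {F1, F3}: transport cost 305 + fixed 36 = 341.
Compare {F1, F3, F4}: transport cost 289 + fixed 59 = 348.
Compare {F1, F2, F3, F5}: transport cost 273 + fixed 77 = 350.
All other subsets cost ≥ 341. Minimum total cost: 328.

328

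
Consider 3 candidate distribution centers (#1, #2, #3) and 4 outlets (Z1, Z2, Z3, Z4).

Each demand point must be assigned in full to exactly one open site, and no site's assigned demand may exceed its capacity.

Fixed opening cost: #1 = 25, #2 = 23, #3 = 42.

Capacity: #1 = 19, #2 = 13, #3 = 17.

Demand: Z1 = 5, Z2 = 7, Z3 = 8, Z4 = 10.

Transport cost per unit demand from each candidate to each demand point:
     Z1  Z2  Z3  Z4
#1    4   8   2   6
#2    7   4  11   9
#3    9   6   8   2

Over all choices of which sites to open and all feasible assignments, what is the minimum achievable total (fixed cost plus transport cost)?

165

Open {#1, #3}; cheapest assignment that respects the capacities:
  #1 (cap 19, load 13): Z1, Z3 — cost 5×4 + 8×2 = 36
  #3 (cap 17, load 17): Z2, Z4 — cost 7×6 + 10×2 = 62
  Shipping 98, fixed 67 → total 165.
  Any other capacity-feasible assignment to {#1, #3} ships for at least 98.
Compare {#1, #2, #3}: its best feasible assignment gives total 174.
Compare {#1, #2}: its best feasible assignment gives total 187.
Every other set of open sites that can feasibly serve all demand totals ≥ 174 even under its best assignment. Minimum: 165.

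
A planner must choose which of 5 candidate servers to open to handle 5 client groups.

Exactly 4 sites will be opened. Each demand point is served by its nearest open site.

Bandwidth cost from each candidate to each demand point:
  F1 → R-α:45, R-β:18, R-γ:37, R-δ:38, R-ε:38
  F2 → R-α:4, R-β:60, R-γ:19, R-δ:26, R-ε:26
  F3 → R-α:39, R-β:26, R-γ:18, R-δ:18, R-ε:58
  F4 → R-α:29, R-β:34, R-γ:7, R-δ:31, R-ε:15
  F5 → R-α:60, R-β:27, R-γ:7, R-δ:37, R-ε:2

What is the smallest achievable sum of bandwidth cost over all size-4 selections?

Open {F1, F2, F3, F5}.
  R-α→F2 4, R-β→F1 18, R-γ→F5 7, R-δ→F3 18, R-ε→F5 2  ⇒ total 49.
Compare {F1, F2, F4, F5}: total 57.
Compare {F2, F3, F4, F5}: total 57.
No size-4 selection does better; minimum is 49.

49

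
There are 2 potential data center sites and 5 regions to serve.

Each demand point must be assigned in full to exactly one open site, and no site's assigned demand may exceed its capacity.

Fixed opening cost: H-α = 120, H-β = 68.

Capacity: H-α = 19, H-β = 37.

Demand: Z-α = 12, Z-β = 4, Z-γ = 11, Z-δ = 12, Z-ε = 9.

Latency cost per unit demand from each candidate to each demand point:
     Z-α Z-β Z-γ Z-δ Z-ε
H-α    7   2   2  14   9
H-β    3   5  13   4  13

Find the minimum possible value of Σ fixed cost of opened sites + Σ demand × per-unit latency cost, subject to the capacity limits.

Open {H-α, H-β}; cheapest assignment that respects the capacities:
  H-α (cap 19, load 15): Z-β, Z-γ — cost 4×2 + 11×2 = 30
  H-β (cap 37, load 33): Z-α, Z-δ, Z-ε — cost 12×3 + 12×4 + 9×13 = 201
  Shipping 231, fixed 188 → total 419.
  Any other capacity-feasible assignment to {H-α, H-β} ships for at least 231.
Total demand is 48 and no other set of sites has combined capacity ≥ 48, so {H-α, H-β} is the only feasible choice of open sites. Minimum: 419.

419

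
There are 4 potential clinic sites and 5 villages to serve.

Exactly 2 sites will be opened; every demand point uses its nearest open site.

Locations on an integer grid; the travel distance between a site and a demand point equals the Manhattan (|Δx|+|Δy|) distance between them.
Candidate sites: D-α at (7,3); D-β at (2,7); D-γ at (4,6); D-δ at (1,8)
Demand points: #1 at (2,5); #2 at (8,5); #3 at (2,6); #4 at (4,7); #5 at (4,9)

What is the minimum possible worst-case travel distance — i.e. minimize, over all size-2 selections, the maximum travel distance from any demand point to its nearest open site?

3

Open {D-α, D-γ}.
  Farthest demand point is #1 at travel distance 3 (to D-γ); all others are ≤ 3.
With {D-α, D-β} the worst case is 4.
With {D-α, D-δ} the worst case is 4.
No size-2 selection achieves below 3.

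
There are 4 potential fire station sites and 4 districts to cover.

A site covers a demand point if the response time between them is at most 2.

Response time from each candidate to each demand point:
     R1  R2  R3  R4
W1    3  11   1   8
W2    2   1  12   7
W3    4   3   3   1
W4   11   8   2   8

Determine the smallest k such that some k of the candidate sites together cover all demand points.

3

Coverage sets (demand points within 2 of each site):
  W1: {R3}
  W2: {R1, R2}
  W3: {R4}
  W4: {R3}
No 2 sites suffice: every size-2 union leaves at least one demand point uncovered.
But {W1, W2, W3} covers everything, so the minimum is 3.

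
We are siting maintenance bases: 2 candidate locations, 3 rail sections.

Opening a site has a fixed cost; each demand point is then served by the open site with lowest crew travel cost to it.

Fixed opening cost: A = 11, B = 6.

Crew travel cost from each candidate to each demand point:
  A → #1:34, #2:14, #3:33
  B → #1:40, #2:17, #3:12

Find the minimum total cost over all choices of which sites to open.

Open {B}: assign each demand point to its cheapest open site.
  #1→B 40, #2→B 17, #3→B 12
  crew travel cost 69, fixed 6 → total 75.
Compare {A, B}: crew travel cost 60 + fixed 17 = 77.
Compare {A}: crew travel cost 81 + fixed 11 = 92.

75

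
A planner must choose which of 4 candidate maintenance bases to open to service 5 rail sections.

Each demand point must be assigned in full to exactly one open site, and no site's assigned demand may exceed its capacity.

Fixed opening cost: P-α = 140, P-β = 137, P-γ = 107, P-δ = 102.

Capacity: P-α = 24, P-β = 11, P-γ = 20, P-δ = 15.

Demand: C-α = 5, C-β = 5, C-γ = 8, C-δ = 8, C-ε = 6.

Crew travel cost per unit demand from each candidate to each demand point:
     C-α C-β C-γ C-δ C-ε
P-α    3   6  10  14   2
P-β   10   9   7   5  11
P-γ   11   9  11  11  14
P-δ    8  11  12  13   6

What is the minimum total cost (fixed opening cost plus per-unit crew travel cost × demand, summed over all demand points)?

454

Open {P-α, P-β}; cheapest assignment that respects the capacities:
  P-α (cap 24, load 24): C-α, C-β, C-γ, C-ε — cost 5×3 + 5×6 + 8×10 + 6×2 = 137
  P-β (cap 11, load 8): C-δ — cost 8×5 = 40
  Shipping 177, fixed 277 → total 454.
  Any other capacity-feasible assignment to {P-α, P-β} ships for at least 177.
Compare {P-α, P-γ}: its best feasible assignment gives total 472.
Compare {P-α, P-δ}: its best feasible assignment gives total 483.
Every other set of open sites that can feasibly serve all demand totals ≥ 472 even under its best assignment. Minimum: 454.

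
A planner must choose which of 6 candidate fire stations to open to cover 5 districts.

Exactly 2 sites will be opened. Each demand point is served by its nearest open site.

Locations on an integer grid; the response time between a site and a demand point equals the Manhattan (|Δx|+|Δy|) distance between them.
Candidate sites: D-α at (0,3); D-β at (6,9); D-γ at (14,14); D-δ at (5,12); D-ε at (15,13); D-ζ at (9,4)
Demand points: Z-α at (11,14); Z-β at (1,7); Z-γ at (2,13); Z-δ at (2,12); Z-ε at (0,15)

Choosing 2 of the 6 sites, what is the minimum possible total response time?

Open {D-γ, D-δ}.
  Z-α→D-γ 3, Z-β→D-δ 9, Z-γ→D-δ 4, Z-δ→D-δ 3, Z-ε→D-δ 8  ⇒ total 27.
Compare {D-α, D-δ}: total 28.
Compare {D-δ, D-ε}: total 29.
No size-2 selection does better; minimum is 27.

27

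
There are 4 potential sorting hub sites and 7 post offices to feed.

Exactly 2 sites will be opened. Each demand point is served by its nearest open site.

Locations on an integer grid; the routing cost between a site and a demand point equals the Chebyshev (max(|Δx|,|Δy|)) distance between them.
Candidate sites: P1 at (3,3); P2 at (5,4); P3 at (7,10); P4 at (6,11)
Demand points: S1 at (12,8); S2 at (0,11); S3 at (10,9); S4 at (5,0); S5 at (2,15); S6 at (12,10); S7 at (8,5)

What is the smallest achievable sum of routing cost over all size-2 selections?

Open {P2, P3}.
  S1→P3 5, S2→P2 7, S3→P3 3, S4→P2 4, S5→P3 5, S6→P3 5, S7→P2 3  ⇒ total 32.
Compare {P1, P3}: total 33.
Compare {P2, P4}: total 33.
No size-2 selection does better; minimum is 32.

32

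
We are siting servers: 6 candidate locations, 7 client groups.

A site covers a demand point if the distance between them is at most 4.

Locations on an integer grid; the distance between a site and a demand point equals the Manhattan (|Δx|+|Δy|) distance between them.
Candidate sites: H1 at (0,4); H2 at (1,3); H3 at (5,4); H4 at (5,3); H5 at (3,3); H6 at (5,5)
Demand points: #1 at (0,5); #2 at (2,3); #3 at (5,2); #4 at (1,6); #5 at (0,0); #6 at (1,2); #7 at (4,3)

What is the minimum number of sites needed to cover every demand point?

Coverage sets (demand points within 4 of each site):
  H1: {#1, #2, #4, #5, #6}
  H2: {#1, #2, #4, #5, #6, #7}
  H3: {#2, #3, #7}
  H4: {#2, #3, #7}
  H5: {#2, #3, #6, #7}
  H6: {#3, #7}
No single site covers all 7 demand points.
But {H1, H3} covers everything, so the minimum is 2.

2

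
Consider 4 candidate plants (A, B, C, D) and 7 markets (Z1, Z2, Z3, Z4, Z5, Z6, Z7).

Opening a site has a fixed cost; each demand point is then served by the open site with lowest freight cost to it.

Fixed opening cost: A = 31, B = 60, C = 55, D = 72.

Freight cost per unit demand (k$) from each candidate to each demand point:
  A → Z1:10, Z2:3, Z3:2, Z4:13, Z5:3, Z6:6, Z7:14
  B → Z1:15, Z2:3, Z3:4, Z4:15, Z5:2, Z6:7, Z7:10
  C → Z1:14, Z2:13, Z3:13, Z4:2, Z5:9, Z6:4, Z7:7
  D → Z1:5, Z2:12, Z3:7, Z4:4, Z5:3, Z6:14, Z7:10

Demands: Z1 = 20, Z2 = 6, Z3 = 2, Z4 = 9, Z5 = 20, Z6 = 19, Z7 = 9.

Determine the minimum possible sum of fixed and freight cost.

Open {A, C, D}: assign each demand point to its cheapest open site.
  Z1→D 20×5=100, Z2→A 6×3=18, Z3→A 2×2=4, Z4→C 9×2=18, Z5→A 20×3=60, Z6→C 19×4=76, Z7→C 9×7=63
  freight cost 339, fixed 158 → total 497.
Compare {B, C, D}: freight cost 323 + fixed 187 = 510.
Compare {A, C}: freight cost 439 + fixed 86 = 525.
Compare {A, D}: freight cost 422 + fixed 103 = 525.
All other subsets cost ≥ 510. Minimum total cost: 497.

497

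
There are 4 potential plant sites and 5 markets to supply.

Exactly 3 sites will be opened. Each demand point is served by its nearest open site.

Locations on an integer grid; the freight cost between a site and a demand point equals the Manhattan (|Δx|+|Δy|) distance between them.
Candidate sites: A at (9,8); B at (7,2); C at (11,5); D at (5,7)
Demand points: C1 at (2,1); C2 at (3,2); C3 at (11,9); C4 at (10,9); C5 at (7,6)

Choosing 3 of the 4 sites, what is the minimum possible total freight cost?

18

Open {A, B, D}.
  C1→B 6, C2→B 4, C3→A 3, C4→A 2, C5→D 3  ⇒ total 18.
Compare {A, B, C}: total 19.
Compare {B, C, D}: total 22.
No size-3 selection does better; minimum is 18.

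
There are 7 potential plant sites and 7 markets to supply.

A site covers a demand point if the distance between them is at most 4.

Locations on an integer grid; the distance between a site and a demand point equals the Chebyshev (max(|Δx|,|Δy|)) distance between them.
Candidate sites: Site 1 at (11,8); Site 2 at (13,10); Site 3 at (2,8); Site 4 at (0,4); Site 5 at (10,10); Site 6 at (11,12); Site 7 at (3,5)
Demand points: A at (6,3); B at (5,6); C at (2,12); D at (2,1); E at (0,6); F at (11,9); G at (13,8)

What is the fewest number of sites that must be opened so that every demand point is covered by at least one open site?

3

Coverage sets (demand points within 4 of each site):
  Site 1: {F, G}
  Site 2: {F, G}
  Site 3: {B, C, E}
  Site 4: {D, E}
  Site 5: {F, G}
  Site 6: {F, G}
  Site 7: {A, B, D, E}
No 2 sites suffice: every size-2 union leaves at least one demand point uncovered.
But {Site 1, Site 3, Site 7} covers everything, so the minimum is 3.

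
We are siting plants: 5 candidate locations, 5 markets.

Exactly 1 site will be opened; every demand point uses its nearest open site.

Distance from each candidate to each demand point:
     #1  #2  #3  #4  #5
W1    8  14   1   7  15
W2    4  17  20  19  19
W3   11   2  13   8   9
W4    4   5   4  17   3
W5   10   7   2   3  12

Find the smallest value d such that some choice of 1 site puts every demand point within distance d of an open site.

12

Open {W5}.
  Farthest demand point is #5 at distance 12 (to W5); all others are ≤ 12.
With {W3} the worst case is 13.
With {W1} the worst case is 15.
No size-1 selection achieves below 12.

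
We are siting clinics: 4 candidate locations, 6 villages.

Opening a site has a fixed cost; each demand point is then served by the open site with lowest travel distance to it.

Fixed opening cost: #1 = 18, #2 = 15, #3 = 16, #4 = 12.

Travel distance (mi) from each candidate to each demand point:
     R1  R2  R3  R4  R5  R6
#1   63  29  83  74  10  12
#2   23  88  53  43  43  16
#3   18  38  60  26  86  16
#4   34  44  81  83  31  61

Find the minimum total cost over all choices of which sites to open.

Open {#1, #3}: assign each demand point to its cheapest open site.
  R1→#3 18, R2→#1 29, R3→#3 60, R4→#3 26, R5→#1 10, R6→#1 12
  travel distance 155, fixed 34 → total 189.
Compare {#1, #2, #3}: travel distance 148 + fixed 49 = 197.
Compare {#1, #3, #4}: travel distance 155 + fixed 46 = 201.
Compare {#1, #2}: travel distance 170 + fixed 33 = 203.
All other subsets cost ≥ 197. Minimum total cost: 189.

189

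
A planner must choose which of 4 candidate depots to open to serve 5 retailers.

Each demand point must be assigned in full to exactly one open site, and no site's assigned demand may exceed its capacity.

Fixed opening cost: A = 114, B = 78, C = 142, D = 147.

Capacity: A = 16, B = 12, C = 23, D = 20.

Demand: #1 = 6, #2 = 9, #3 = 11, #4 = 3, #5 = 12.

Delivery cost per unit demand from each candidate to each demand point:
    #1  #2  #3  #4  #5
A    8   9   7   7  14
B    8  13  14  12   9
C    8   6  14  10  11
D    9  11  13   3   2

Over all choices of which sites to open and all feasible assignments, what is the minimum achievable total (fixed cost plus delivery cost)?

605

Open {C, D}; cheapest assignment that respects the capacities:
  C (cap 23, load 23): #2, #3, #4 — cost 9×6 + 11×14 + 3×10 = 238
  D (cap 20, load 18): #1, #5 — cost 6×9 + 12×2 = 78
  Shipping 316, fixed 289 → total 605.
  Any other capacity-feasible assignment to {C, D} ships for at least 316.
Compare {A, C, D}: its best feasible assignment gives total 615.
Compare {A, B, D}: its best feasible assignment gives total 632.
Every other set of open sites that can feasibly serve all demand totals ≥ 615 even under its best assignment. Minimum: 605.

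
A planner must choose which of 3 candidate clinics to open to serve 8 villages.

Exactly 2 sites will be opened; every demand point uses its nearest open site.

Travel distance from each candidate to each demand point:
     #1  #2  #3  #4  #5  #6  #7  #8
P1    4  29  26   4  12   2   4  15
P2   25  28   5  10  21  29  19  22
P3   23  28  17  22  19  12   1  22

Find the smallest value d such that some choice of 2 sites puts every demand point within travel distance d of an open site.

Open {P1, P2}.
  Farthest demand point is #2 at travel distance 28 (to P2); all others are ≤ 28.
With {P1, P3} the worst case is 28.
With {P2, P3} the worst case is 28.
No size-2 selection achieves below 28.

28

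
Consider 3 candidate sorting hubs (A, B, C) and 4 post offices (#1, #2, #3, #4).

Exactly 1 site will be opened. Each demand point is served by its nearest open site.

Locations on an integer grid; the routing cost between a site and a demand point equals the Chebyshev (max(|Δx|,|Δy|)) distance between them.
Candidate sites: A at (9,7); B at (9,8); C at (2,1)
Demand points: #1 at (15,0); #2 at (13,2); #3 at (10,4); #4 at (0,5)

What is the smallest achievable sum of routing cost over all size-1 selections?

Open {A}.
  #1→A 7, #2→A 5, #3→A 3, #4→A 9  ⇒ total 24.
Compare {B}: total 27.
Compare {C}: total 36.

24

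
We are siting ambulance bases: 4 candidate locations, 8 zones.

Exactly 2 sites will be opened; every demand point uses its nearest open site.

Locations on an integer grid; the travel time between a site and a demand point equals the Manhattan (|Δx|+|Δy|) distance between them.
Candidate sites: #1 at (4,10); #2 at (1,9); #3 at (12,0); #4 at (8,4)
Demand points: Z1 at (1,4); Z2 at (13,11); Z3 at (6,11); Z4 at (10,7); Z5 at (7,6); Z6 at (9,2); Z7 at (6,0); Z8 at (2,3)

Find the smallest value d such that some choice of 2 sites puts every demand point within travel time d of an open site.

Open {#1, #3}.
  Farthest demand point is Z2 at travel time 10 (to #1); all others are ≤ 10.
With {#1, #4} the worst case is 10.
With {#2, #3} the worst case is 12.
No size-2 selection achieves below 10.

10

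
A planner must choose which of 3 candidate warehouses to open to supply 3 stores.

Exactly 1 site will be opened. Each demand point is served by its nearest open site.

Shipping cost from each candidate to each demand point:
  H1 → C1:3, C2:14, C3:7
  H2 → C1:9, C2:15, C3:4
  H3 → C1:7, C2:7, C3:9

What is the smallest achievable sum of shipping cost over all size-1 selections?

23

Open {H3}.
  C1→H3 7, C2→H3 7, C3→H3 9  ⇒ total 23.
Compare {H1}: total 24.
Compare {H2}: total 28.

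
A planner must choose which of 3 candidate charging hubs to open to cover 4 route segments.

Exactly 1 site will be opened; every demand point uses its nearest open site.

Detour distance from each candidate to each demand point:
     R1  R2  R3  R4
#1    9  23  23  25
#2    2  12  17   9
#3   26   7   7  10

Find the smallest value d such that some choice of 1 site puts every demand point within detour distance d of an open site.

Open {#2}.
  Farthest demand point is R3 at detour distance 17 (to #2); all others are ≤ 17.
With {#1} the worst case is 25.
With {#3} the worst case is 26.
No size-1 selection achieves below 17.

17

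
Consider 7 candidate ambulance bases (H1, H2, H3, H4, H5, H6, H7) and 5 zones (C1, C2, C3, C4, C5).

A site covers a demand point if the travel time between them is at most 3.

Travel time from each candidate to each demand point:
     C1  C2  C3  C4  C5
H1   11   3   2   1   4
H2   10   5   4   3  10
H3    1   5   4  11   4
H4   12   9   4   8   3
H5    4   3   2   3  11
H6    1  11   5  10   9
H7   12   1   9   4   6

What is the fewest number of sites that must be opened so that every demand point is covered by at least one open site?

3

Coverage sets (demand points within 3 of each site):
  H1: {C2, C3, C4}
  H2: {C4}
  H3: {C1}
  H4: {C5}
  H5: {C2, C3, C4}
  H6: {C1}
  H7: {C2}
No 2 sites suffice: every size-2 union leaves at least one demand point uncovered.
But {H1, H3, H4} covers everything, so the minimum is 3.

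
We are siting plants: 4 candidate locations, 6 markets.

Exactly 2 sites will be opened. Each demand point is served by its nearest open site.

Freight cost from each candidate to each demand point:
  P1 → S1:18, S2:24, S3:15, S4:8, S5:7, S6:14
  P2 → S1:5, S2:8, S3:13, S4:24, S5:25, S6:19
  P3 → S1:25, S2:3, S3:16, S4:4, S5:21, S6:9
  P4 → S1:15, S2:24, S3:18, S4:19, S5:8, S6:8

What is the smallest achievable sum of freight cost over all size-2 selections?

Open {P3, P4}.
  S1→P4 15, S2→P3 3, S3→P3 16, S4→P3 4, S5→P4 8, S6→P4 8  ⇒ total 54.
Compare {P1, P2}: total 55.
Compare {P2, P3}: total 55.
No size-2 selection does better; minimum is 54.

54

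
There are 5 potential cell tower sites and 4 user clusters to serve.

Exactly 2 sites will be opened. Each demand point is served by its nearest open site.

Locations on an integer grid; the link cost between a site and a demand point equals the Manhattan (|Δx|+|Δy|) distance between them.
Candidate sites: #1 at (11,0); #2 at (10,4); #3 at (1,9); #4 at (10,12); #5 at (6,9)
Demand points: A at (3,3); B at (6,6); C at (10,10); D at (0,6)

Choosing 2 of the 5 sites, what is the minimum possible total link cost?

20

Open {#3, #5}.
  A→#3 8, B→#5 3, C→#5 5, D→#3 4  ⇒ total 20.
Compare {#3, #4}: total 22.
Compare {#4, #5}: total 23.
No size-2 selection does better; minimum is 20.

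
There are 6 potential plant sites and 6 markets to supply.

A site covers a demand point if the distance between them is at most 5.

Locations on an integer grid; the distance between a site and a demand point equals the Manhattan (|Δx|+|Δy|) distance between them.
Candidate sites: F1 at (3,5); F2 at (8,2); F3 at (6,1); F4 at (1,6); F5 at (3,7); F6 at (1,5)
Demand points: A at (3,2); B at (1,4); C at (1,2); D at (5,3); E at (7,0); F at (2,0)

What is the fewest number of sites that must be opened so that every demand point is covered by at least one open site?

2

Coverage sets (demand points within 5 of each site):
  F1: {A, B, C, D}
  F2: {A, D, E}
  F3: {A, D, E, F}
  F4: {B, C}
  F5: {A, B}
  F6: {A, B, C}
No single site covers all 6 demand points.
But {F1, F3} covers everything, so the minimum is 2.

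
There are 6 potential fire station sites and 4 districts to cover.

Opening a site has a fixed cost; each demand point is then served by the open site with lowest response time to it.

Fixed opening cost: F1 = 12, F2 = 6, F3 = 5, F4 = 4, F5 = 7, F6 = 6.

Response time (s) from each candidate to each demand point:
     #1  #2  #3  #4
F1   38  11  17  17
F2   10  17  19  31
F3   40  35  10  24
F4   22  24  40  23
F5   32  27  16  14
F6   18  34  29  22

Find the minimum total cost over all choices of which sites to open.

Open {F2, F3, F5}: assign each demand point to its cheapest open site.
  #1→F2 10, #2→F2 17, #3→F3 10, #4→F5 14
  response time 51, fixed 18 → total 69.
Compare {F2, F5}: response time 57 + fixed 13 = 70.
Compare {F1, F2, F3}: response time 48 + fixed 23 = 71.
Compare {F2, F3}: response time 61 + fixed 11 = 72.
All other subsets cost ≥ 70. Minimum total cost: 69.

69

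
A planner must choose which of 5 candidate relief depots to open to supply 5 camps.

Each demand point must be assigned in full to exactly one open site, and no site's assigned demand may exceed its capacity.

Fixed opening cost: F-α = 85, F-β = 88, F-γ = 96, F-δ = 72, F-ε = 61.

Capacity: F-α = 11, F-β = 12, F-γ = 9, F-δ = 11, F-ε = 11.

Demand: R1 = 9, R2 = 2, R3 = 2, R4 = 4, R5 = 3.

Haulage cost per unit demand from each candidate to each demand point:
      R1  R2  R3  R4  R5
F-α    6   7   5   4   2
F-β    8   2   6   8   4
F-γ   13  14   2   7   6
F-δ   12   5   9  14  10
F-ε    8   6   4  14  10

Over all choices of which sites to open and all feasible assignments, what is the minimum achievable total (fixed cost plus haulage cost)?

262

Open {F-α, F-ε}; cheapest assignment that respects the capacities:
  F-α (cap 11, load 9): R3, R4, R5 — cost 2×5 + 4×4 + 3×2 = 32
  F-ε (cap 11, load 11): R1, R2 — cost 9×8 + 2×6 = 84
  Shipping 116, fixed 146 → total 262.
  Any other capacity-feasible assignment to {F-α, F-ε} ships for at least 116.
Compare {F-β, F-ε}: its best feasible assignment gives total 277.
Compare {F-α, F-β}: its best feasible assignment gives total 281.
Every other set of open sites that can feasibly serve all demand totals ≥ 277 even under its best assignment. Minimum: 262.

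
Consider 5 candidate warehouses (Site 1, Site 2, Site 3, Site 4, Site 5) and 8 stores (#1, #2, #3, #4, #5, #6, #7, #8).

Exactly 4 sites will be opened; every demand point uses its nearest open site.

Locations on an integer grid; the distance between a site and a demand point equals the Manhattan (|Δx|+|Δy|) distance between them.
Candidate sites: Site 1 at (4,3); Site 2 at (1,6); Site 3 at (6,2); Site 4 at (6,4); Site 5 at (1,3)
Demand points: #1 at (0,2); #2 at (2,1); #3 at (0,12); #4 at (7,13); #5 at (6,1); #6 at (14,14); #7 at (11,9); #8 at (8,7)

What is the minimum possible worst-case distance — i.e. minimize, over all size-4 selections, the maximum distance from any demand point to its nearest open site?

Open {Site 1, Site 2, Site 3, Site 4}.
  Farthest demand point is #6 at distance 18 (to Site 4); all others are ≤ 18.
With {Site 1, Site 2, Site 4, Site 5} the worst case is 18.
With {Site 1, Site 3, Site 4, Site 5} the worst case is 18.
No size-4 selection achieves below 18.

18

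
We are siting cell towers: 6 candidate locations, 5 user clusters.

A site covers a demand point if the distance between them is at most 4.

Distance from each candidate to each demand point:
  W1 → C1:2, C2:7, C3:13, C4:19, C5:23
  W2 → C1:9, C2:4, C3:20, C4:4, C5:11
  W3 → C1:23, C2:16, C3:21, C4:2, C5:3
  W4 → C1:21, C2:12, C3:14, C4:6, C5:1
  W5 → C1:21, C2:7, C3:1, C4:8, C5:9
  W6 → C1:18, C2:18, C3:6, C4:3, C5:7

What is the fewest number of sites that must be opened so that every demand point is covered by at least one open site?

4

Coverage sets (demand points within 4 of each site):
  W1: {C1}
  W2: {C2, C4}
  W3: {C4, C5}
  W4: {C5}
  W5: {C3}
  W6: {C4}
No 3 sites suffice: every size-3 union leaves at least one demand point uncovered.
But {W1, W2, W3, W5} covers everything, so the minimum is 4.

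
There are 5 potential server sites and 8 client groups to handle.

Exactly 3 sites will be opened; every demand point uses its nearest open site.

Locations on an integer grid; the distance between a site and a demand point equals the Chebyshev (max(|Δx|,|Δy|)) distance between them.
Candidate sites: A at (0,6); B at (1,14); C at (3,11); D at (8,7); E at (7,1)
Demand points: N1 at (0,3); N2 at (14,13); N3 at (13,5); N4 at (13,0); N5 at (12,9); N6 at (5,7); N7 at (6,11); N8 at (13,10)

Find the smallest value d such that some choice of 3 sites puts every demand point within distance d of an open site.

Open {A, D, E}.
  Farthest demand point is N2 at distance 6 (to D); all others are ≤ 6.
With {A, B, D} the worst case is 7.
With {A, C, D} the worst case is 7.
No size-3 selection achieves below 6.

6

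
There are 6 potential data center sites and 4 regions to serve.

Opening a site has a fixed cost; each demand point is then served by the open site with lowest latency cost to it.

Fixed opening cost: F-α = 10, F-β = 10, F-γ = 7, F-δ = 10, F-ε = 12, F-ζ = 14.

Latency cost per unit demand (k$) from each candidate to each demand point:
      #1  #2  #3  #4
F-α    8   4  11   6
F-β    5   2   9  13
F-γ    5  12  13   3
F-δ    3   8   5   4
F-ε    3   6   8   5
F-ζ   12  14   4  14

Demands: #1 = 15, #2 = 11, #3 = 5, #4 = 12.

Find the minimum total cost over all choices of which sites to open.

155

Open {F-β, F-γ, F-δ}: assign each demand point to its cheapest open site.
  #1→F-δ 15×3=45, #2→F-β 11×2=22, #3→F-δ 5×5=25, #4→F-γ 12×3=36
  latency cost 128, fixed 27 → total 155.
Compare {F-β, F-δ}: latency cost 140 + fixed 20 = 160.
Compare {F-β, F-γ, F-δ, F-ζ}: latency cost 123 + fixed 41 = 164.
Compare {F-α, F-β, F-γ, F-δ}: latency cost 128 + fixed 37 = 165.
All other subsets cost ≥ 160. Minimum total cost: 155.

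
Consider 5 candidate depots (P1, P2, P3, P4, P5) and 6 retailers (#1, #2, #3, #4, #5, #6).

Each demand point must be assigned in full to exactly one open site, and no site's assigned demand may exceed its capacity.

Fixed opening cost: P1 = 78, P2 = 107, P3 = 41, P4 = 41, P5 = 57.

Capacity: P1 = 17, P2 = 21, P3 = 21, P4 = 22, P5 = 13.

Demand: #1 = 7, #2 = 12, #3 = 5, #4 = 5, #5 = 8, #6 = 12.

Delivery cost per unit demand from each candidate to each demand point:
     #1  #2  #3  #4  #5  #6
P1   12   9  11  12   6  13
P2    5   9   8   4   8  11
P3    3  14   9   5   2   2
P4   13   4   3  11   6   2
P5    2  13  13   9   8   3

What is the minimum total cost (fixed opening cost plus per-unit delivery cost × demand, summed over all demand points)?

300

Open {P3, P4, P5}; cheapest assignment that respects the capacities:
  P3 (cap 21, load 20): #1, #4, #5 — cost 7×3 + 5×5 + 8×2 = 62
  P4 (cap 22, load 17): #2, #3 — cost 12×4 + 5×3 = 63
  P5 (cap 13, load 12): #6 — cost 12×3 = 36
  Shipping 161, fixed 139 → total 300.
  Any other capacity-feasible assignment to {P3, P4, P5} ships for at least 161.
Compare {P2, P3, P4}: its best feasible assignment gives total 347.
Compare {P1, P3, P4}: its best feasible assignment gives total 369.
Every other set of open sites that can feasibly serve all demand totals ≥ 347 even under its best assignment. Minimum: 300.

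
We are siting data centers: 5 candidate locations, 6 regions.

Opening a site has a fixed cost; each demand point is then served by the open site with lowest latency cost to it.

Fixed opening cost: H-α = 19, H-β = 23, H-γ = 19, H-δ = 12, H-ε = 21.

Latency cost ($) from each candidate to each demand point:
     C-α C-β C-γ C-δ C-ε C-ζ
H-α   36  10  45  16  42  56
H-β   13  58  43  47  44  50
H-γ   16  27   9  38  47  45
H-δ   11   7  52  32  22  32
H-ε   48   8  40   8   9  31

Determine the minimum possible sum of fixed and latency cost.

121

Open {H-γ, H-ε}: assign each demand point to its cheapest open site.
  C-α→H-γ 16, C-β→H-ε 8, C-γ→H-γ 9, C-δ→H-ε 8, C-ε→H-ε 9, C-ζ→H-ε 31
  latency cost 81, fixed 40 → total 121.
Compare {H-γ, H-δ, H-ε}: latency cost 75 + fixed 52 = 127.
Compare {H-δ, H-ε}: latency cost 106 + fixed 33 = 139.
Compare {H-α, H-γ, H-ε}: latency cost 81 + fixed 59 = 140.
All other subsets cost ≥ 127. Minimum total cost: 121.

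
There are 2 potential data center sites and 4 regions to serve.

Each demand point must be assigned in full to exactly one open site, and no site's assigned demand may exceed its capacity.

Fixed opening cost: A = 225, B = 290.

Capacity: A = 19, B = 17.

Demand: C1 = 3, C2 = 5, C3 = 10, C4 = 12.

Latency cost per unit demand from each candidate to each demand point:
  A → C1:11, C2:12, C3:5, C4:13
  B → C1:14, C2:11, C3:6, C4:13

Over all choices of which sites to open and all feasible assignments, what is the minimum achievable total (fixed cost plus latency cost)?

Open {A, B}; cheapest assignment that respects the capacities:
  A (cap 19, load 13): C1, C3 — cost 3×11 + 10×5 = 83
  B (cap 17, load 17): C2, C4 — cost 5×11 + 12×13 = 211
  Shipping 294, fixed 515 → total 809.
  Any other capacity-feasible assignment to {A, B} ships for at least 294.
Total demand is 30 and no other set of sites has combined capacity ≥ 30, so {A, B} is the only feasible choice of open sites. Minimum: 809.

809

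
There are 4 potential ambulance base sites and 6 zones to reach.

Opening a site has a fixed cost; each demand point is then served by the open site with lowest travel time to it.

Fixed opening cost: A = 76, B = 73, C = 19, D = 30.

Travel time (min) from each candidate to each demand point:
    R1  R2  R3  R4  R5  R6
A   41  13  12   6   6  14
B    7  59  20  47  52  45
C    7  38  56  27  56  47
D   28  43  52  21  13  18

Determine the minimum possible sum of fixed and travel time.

Open {A, C}: assign each demand point to its cheapest open site.
  R1→C 7, R2→A 13, R3→A 12, R4→A 6, R5→A 6, R6→A 14
  travel time 58, fixed 95 → total 153.
Compare {A}: travel time 92 + fixed 76 = 168.
Compare {A, C, D}: travel time 58 + fixed 125 = 183.
Compare {A, D}: travel time 79 + fixed 106 = 185.
All other subsets cost ≥ 168. Minimum total cost: 153.

153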